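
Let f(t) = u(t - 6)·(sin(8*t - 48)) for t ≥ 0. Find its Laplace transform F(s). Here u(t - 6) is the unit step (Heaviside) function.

By the second shifting theorem, L{u(t - c)·g(t - c)} = e^(-cs)·G(s) with c = 6 and G(s) = L{g(t)}.
L{sin(8t)} = 8/(s^2 + 64).

F(s) = 8*exp(-6*s)/(s^2 + 64)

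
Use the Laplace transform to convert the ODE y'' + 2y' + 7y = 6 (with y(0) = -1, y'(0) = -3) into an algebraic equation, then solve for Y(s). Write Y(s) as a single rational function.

Take the Laplace transform of both sides.
Using L{y''} = s^2 Y - s·y(0) - y'(0) and L{y'} = sY - y(0), with y(0) = -1, y'(0) = -3, the left side becomes (s^2 + 2*s + 7)Y - (-s - 5).
The right side is L{6} = 6/s.
So (s^2 + 2*s + 7)Y = 6/s + (-s - 5).
Isolate Y and clear denominators.

Y(s) = (-s^2 - 5*s + 6)/(s^3 + 2*s^2 + 7*s)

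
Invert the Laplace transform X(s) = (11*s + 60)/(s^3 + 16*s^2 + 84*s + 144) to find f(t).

Factor the denominator: s^3 + 16*s^2 + 84*s + 144 = (s + 4)*(s + 6)^2.
Partial fraction decomposition gives [-4/(s + 6)] + [3/(s + 6)^2] + [4/(s + 4)].
Invert each term: -4/(s + 6) ↔ -4e^(-6t); 3/(s + 6)^2 ↔ 3t·e^(-6t); 4/(s + 4) ↔ 4e^(-4t).

f(t) = 3*t*exp(-6*t) + 4*exp(-4*t) - 4*exp(-6*t)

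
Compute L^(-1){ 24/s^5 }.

t^4

Since L{t^4} = 4!/s^5 = 24/s^5, the inverse is t^4.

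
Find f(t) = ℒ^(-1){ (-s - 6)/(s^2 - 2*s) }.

f(t) = -4*exp(2*t) + 3

Factor the denominator: s^2 - 2*s = s*(s - 2).
Partial fraction decomposition gives [-4/(s - 2)] + [3/s].
Invert each term: -4/(s - 2) ↔ -4e^(2t); 3/(s - 0) ↔ 3e^(0t).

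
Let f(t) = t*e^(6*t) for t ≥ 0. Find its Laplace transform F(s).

F(s) = (s - 6)^(-2)

L{e^(6t)} = 1/(s - 6).
Then apply L{t·g(t)} = -d/ds[G(s)] with G(s) = 1/(s - 6):
differentiating 1 time and applying the sign gives (s - 6)^(-2).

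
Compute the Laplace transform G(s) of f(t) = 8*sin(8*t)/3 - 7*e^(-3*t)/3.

G(s) = 64/(3*(s^2 + 64)) - 7/(3*(s + 3))

By linearity of the Laplace transform, transform each term separately.
(8/3)·[L{sin(8t)} = 8/(s^2 + 64)]; (-7/3)·[L{e^(-3t)} = 1/(s + 3)].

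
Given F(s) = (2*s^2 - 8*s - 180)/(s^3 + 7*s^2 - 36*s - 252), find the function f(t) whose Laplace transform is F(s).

f(t) = -exp(6*t) + 5*exp(-6*t) - 2*exp(-7*t)

Factor the denominator: s^3 + 7*s^2 - 36*s - 252 = (s - 6)*(s + 6)*(s + 7).
Partial fraction decomposition gives [-2/(s + 7)] + [-1/(s - 6)] + [5/(s + 6)].
Invert each term: -2/(s + 7) ↔ -2e^(-7t); -1/(s - 6) ↔ -e^(6t); 5/(s + 6) ↔ 5e^(-6t).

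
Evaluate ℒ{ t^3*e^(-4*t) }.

6/(s + 4)^4

L{t^3} = 3!/s^4 = 6/s^4.
By the first shifting theorem, multiplying by e^(-4t) replaces s with s + 4.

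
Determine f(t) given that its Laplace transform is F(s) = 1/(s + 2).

f(t) = exp(-2*t)

Since L{e^(-2t)} = 1/(s + 2), the inverse is exp(-2*t).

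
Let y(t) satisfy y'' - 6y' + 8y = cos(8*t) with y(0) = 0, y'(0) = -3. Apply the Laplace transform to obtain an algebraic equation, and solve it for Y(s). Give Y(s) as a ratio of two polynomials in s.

Laplace-transform each side.
The derivative rules (L{y''} = s^2 Y - s·y(0) - y'(0) and L{y'} = sY - y(0), with y(0) = 0, y'(0) = -3) turn the left side into (s^2 - 6*s + 8)Y - (-3).
The right side is L{cos(8*t)} = s/(s^2 + 64).
So (s^2 - 6*s + 8)Y = s/(s^2 + 64) + (-3).
Divide through and combine into a single rational function.

Y(s) = (-3*s^2 + s - 192)/(s^4 - 6*s^3 + 72*s^2 - 384*s + 512)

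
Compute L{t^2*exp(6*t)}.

2/(s - 6)^3

L{e^(6t)} = 1/(s - 6).
Then apply L{t^2·g(t)} = (-1)^2 d^2/ds^2[H(s)] with H(s) = 1/(s - 6):
differentiating 2 times and applying the sign gives 2/(s - 6)^3.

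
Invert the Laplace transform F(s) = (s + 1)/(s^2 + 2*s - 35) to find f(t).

Rewrite the denominator: s^2 + 2*s - 35 = (s + 1)^2 - 36.
The form in (s + 1) signals a first-shifting-theorem factor e^(-t).
Since L{cosh(6t)} = s/(s^2 - 36), the inverse is exp(-t)*cosh(6*t).

f(t) = exp(-t)*cosh(6*t)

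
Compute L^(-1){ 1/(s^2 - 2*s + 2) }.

exp(t)*sin(t)

Rewrite the denominator: s^2 - 2*s + 2 = (s - 1)^2 + 1.
The form in (s - 1) signals a first-shifting-theorem factor e^(t).
Since L{sin(t)} = 1/(s^2 + 1), the inverse is exp(t)*sin(t).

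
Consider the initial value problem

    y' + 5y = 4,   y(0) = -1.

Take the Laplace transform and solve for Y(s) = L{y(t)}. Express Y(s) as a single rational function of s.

Y(s) = (-s + 4)/(s^2 + 5*s)

Apply the Laplace transform to the equation.
With L{y'} = sY - y(0) = sY - (-1): the LHS transforms to (s + 5)Y - (-1).
The right side is L{4} = 4/s.
So (s + 5)Y = 4/s + (-1).
Divide through and combine into a single rational function.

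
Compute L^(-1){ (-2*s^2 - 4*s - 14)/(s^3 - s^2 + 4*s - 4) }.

-4*exp(t) - sin(2*t) + 2*cos(2*t)

Factor the denominator: s^3 - s^2 + 4*s - 4 = (s - 1)*(s^2 + 4).
Partial fraction decomposition gives [-4/(s - 1)] + [2*s/(s^2 + 4)] + [-2/(s^2 + 4)].
Invert each term: -4/(s - 1) ↔ -4e^(t); 2·s/(s^2 + 4) ↔ 2cos(2t); -1·2/(s^2 + 4) ↔ -sin(2t).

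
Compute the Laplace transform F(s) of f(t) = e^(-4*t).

L{e^(-4t)} = 1/(s + 4).

F(s) = 1/(s + 4)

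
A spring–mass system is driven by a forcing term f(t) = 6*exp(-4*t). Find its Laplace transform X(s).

X(s) = 6/(s + 4)

L{6} = 6/s.
By the first shifting theorem, multiplying by e^(-4t) replaces s with s + 4.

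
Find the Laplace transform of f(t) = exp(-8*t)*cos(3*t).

(s + 8)/((s + 8)^2 + 9)

L{cos(3t)} = s/(s^2 + 9).
By the first shifting theorem, multiplying by e^(-8t) replaces s with s + 8.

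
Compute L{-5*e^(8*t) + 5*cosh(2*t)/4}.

5*s/(4*(s^2 - 4)) - 5/(s - 8)

Apply the Laplace transform termwise.
(-5)·[L{e^(8t)} = 1/(s - 8)]; (5/4)·[L{cosh(2t)} = s/(s^2 - 4)].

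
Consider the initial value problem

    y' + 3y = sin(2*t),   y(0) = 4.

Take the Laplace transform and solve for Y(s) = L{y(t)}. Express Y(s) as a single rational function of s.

Y(s) = (4*s^2 + 18)/(s^3 + 3*s^2 + 4*s + 12)

Apply the Laplace transform to the equation.
The derivative rules (L{y'} = sY - y(0) = sY - 4) turn the left side into (s + 3)Y - (4).
The right side is L{sin(2*t)} = 2/(s^2 + 4).
So (s + 3)Y = 2/(s^2 + 4) + (4).
Divide through and combine into a single rational function.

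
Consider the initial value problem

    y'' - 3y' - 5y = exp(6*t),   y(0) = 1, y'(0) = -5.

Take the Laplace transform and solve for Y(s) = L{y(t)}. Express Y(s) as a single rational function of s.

Y(s) = (s^2 - 14*s + 49)/(s^3 - 9*s^2 + 13*s + 30)

Laplace-transform each side.
The derivative rules (L{y''} = s^2 Y - s·y(0) - y'(0) and L{y'} = sY - y(0), with y(0) = 1, y'(0) = -5) turn the left side into (s^2 - 3*s - 5)Y - (s - 8).
The right side is L{exp(6*t)} = 1/(s - 6).
So (s^2 - 3*s - 5)Y = 1/(s - 6) + (s - 8).
Solve for Y(s) and write it as one ratio of polynomials.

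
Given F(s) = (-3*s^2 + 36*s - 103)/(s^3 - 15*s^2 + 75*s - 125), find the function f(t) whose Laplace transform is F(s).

f(t) = t^2*exp(5*t) + 6*t*exp(5*t) - 3*exp(5*t)

Factor the denominator: s^3 - 15*s^2 + 75*s - 125 = (s - 5)^3.
Partial fraction decomposition gives [-3/(s - 5)] + [6/(s - 5)^2] + [2/(s - 5)^3].
Invert each term: -3/(s - 5) ↔ -3e^(5t); 6/(s - 5)^2 ↔ 6t·e^(5t); 2/(s - 5)^3 ↔ (1)t^2·e^(5t).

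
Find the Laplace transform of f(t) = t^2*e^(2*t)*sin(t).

L{sin(t)} = 1/(s^2 + 1).
Multiplying by e^(2t) shifts s → s - 2, so L{e^(2*t)*sin(t)} = 1/((s - 2)^2 + 1).
Then apply L{t^2·g(t)} = (-1)^2 d^2/ds^2[H(s)] with H(s) = 1/((s - 2)^2 + 1):
differentiating 2 times and applying the sign gives 2*(3*s^2 - 12*s + 11)/(s^2 - 4*s + 5)^3.

2*(3*s^2 - 12*s + 11)/(s^2 - 4*s + 5)^3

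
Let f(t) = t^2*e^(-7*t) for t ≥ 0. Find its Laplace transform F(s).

F(s) = 2/(s + 7)^3

L{e^(-7t)} = 1/(s + 7).
Then apply L{t^2·g(t)} = (-1)^2 d^2/ds^2[G(s)] with G(s) = 1/(s + 7):
differentiating 2 times and applying the sign gives 2/(s + 7)^3.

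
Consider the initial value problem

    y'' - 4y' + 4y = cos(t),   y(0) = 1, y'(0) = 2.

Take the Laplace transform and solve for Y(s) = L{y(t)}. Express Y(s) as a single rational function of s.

Transform both sides with L{·}.
The derivative rules (L{y''} = s^2 Y - s·y(0) - y'(0) and L{y'} = sY - y(0), with y(0) = 1, y'(0) = 2) turn the left side into (s^2 - 4*s + 4)Y - (s - 2).
The right side is L{cos(t)} = s/(s^2 + 1).
So (s^2 - 4*s + 4)Y = s/(s^2 + 1) + (s - 2).
Solve for Y(s) and write it as one ratio of polynomials.

Y(s) = (s^3 - 2*s^2 + 2*s - 2)/(s^4 - 4*s^3 + 5*s^2 - 4*s + 4)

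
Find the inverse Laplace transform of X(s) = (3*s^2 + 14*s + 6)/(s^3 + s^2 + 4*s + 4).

Factor the denominator: s^3 + s^2 + 4*s + 4 = (s + 1)*(s^2 + 4).
Partial fraction decomposition gives [-1/(s + 1)] + [4*s/(s^2 + 4)] + [10/(s^2 + 4)].
Invert each term: -1/(s + 1) ↔ -e^(-t); 4·s/(s^2 + 4) ↔ 4cos(2t); 5·2/(s^2 + 4) ↔ 5sin(2t).

5*sin(2*t) + 4*cos(2*t) - exp(-t)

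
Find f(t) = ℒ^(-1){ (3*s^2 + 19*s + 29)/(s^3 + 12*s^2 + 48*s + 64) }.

Factor the denominator: s^3 + 12*s^2 + 48*s + 64 = (s + 4)^3.
Partial fraction decomposition gives [3/(s + 4)] + [-5/(s + 4)^2] + [(s + 4)^(-3)].
Invert each term: 3/(s + 4) ↔ 3e^(-4t); -5/(s + 4)^2 ↔ -5t·e^(-4t); 1/(s + 4)^3 ↔ (1/2)t^2·e^(-4t).

f(t) = t^2*exp(-4*t)/2 - 5*t*exp(-4*t) + 3*exp(-4*t)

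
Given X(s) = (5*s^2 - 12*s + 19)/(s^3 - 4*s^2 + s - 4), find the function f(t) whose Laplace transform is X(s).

Factor the denominator: s^3 - 4*s^2 + s - 4 = (s - 4)*(s^2 + 1).
Partial fraction decomposition gives [3/(s - 4)] + [2*s/(s^2 + 1)] + [-4/(s^2 + 1)].
Invert each term: 3/(s - 4) ↔ 3e^(4t); 2·s/(s^2 + 1) ↔ 2cos(t); -4·1/(s^2 + 1) ↔ -4sin(t).

f(t) = 3*exp(4*t) - 4*sin(t) + 2*cos(t)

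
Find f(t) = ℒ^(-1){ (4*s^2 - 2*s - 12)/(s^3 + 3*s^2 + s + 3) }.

f(t) = -5*sin(t) + cos(t) + 3*exp(-3*t)

Factor the denominator: s^3 + 3*s^2 + s + 3 = (s + 3)*(s^2 + 1).
Partial fraction decomposition gives [3/(s + 3)] + [s/(s^2 + 1)] + [-5/(s^2 + 1)].
Invert each term: 3/(s + 3) ↔ 3e^(-3t); 1·s/(s^2 + 1) ↔ cos(t); -5·1/(s^2 + 1) ↔ -5sin(t).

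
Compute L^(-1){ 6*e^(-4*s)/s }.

Heaviside(t - 4)*(6)

The factor e^(-4s) signals a time shift by c = 4 (second shifting theorem).
L{6} = 6/s, so L^-1{6/s} = 6.
Hence the inverse is u(t - 4) times that function evaluated at t - 4.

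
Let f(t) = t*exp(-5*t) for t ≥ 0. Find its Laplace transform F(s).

F(s) = (s + 5)^(-2)

L{e^(-5t)} = 1/(s + 5).
Then apply L{t·g(t)} = -d/ds[G(s)] with G(s) = 1/(s + 5):
differentiating 1 time and applying the sign gives (s + 5)^(-2).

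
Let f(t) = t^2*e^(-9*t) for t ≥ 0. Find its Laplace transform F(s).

L{e^(-9t)} = 1/(s + 9).
Then apply L{t^2·g(t)} = (-1)^2 d^2/ds^2[G(s)] with G(s) = 1/(s + 9):
differentiating 2 times and applying the sign gives 2/(s + 9)^3.

F(s) = 2/(s + 9)^3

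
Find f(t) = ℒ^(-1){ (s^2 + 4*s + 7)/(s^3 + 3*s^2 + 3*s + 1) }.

Factor the denominator: s^3 + 3*s^2 + 3*s + 1 = (s + 1)^3.
Partial fraction decomposition gives [1/(s + 1)] + [2/(s + 1)^2] + [4/(s + 1)^3].
Invert each term: 1/(s + 1) ↔ e^(-t); 2/(s + 1)^2 ↔ 2t·e^(-t); 4/(s + 1)^3 ↔ (2)t^2·e^(-t).

f(t) = 2*t^2*exp(-t) + 2*t*exp(-t) + exp(-t)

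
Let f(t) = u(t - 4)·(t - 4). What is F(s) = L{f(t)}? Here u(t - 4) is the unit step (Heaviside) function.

By the second shifting theorem, L{u(t - c)·g(t - c)} = e^(-cs)·G(s) with c = 4 and G(s) = L{g(t)}.
L{t} = 1!/s^2 = 1/s^2.

F(s) = exp(-4*s)/s^2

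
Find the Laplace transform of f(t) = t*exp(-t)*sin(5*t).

10*(s + 1)/(s^2 + 2*s + 26)^2

L{sin(5t)} = 5/(s^2 + 25).
Multiplying by e^(-t) shifts s → s + 1, so L{exp(-t)*sin(5*t)} = 5/((s + 1)^2 + 25).
Then apply L{t·g(t)} = -d/ds[H(s)] with H(s) = 5/((s + 1)^2 + 25):
differentiating 1 time and applying the sign gives 10*(s + 1)/(s^2 + 2*s + 26)^2.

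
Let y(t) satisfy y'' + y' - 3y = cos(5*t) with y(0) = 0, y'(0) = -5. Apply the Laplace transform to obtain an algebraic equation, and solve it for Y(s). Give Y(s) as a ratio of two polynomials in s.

Y(s) = (-5*s^2 + s - 125)/(s^4 + s^3 + 22*s^2 + 25*s - 75)

Apply the Laplace transform to the equation.
With L{y''} = s^2 Y - s·y(0) - y'(0) and L{y'} = sY - y(0), with y(0) = 0, y'(0) = -5: the LHS transforms to (s^2 + s - 3)Y - (-5).
The right side is L{cos(5*t)} = s/(s^2 + 25).
So (s^2 + s - 3)Y = s/(s^2 + 25) + (-5).
Divide through and combine into a single rational function.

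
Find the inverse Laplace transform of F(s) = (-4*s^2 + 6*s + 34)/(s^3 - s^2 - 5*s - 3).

-6*t*exp(-t) + exp(3*t) - 5*exp(-t)

Factor the denominator: s^3 - s^2 - 5*s - 3 = (s - 3)*(s + 1)^2.
Partial fraction decomposition gives [-5/(s + 1)] + [-6/(s + 1)^2] + [1/(s - 3)].
Invert each term: -5/(s + 1) ↔ -5e^(-t); -6/(s + 1)^2 ↔ -6t·e^(-t); 1/(s - 3) ↔ e^(3t).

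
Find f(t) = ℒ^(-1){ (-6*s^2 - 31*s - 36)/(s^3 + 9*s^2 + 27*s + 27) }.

Factor the denominator: s^3 + 9*s^2 + 27*s + 27 = (s + 3)^3.
Partial fraction decomposition gives [-6/(s + 3)] + [5/(s + 3)^2] + [3/(s + 3)^3].
Invert each term: -6/(s + 3) ↔ -6e^(-3t); 5/(s + 3)^2 ↔ 5t·e^(-3t); 3/(s + 3)^3 ↔ (3/2)t^2·e^(-3t).

f(t) = 3*t^2*exp(-3*t)/2 + 5*t*exp(-3*t) - 6*exp(-3*t)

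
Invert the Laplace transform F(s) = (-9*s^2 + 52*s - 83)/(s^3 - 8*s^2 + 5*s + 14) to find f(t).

f(t) = -4*exp(7*t) + exp(2*t) - 6*exp(-t)

Factor the denominator: s^3 - 8*s^2 + 5*s + 14 = (s - 7)*(s - 2)*(s + 1).
Partial fraction decomposition gives [1/(s - 2)] + [-4/(s - 7)] + [-6/(s + 1)].
Invert each term: 1/(s - 2) ↔ e^(2t); -4/(s - 7) ↔ -4e^(7t); -6/(s + 1) ↔ -6e^(-t).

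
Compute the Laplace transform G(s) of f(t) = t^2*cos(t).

G(s) = 2*s*(s^2 - 3)/(s^2 + 1)^3

L{cos(t)} = s/(s^2 + 1).
Then apply L{t^2·g(t)} = (-1)^2 d^2/ds^2[H(s)] with H(s) = s/(s^2 + 1):
differentiating 2 times and applying the sign gives 2*s*(s^2 - 3)/(s^2 + 1)^3.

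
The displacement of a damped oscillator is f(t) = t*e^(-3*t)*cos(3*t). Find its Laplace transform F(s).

L{cos(3t)} = s/(s^2 + 9).
Multiplying by e^(-3t) shifts s → s + 3, so L{e^(-3*t)*cos(3*t)} = (s + 3)/((s + 3)^2 + 9).
Then apply L{t·g(t)} = -d/ds[G(s)] with G(s) = (s + 3)/((s + 3)^2 + 9):
differentiating 1 time and applying the sign gives s*(s + 6)/(s^2 + 6*s + 18)^2.

F(s) = s*(s + 6)/(s^2 + 6*s + 18)^2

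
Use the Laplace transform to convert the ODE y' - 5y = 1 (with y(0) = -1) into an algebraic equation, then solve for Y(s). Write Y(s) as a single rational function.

Y(s) = (-s + 1)/(s^2 - 5*s)

Apply the Laplace transform to the equation.
With L{y'} = sY - y(0) = sY - (-1): the LHS transforms to (s - 5)Y - (-1).
The right side is L{1} = 1/s.
So (s - 5)Y = 1/s + (-1).
Isolate Y and clear denominators.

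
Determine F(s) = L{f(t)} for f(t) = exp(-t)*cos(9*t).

F(s) = (s + 1)/((s + 1)^2 + 81)

L{cos(9t)} = s/(s^2 + 81).
By the first shifting theorem, multiplying by e^(-t) replaces s with s + 1.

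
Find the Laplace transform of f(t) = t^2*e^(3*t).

L{e^(3t)} = 1/(s - 3).
Then apply L{t^2·g(t)} = (-1)^2 d^2/ds^2[H(s)] with H(s) = 1/(s - 3):
differentiating 2 times and applying the sign gives 2/(s - 3)^3.

2/(s - 3)^3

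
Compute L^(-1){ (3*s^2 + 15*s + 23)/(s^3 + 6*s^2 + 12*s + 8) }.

Factor the denominator: s^3 + 6*s^2 + 12*s + 8 = (s + 2)^3.
Partial fraction decomposition gives [3/(s + 2)] + [3/(s + 2)^2] + [5/(s + 2)^3].
Invert each term: 3/(s + 2) ↔ 3e^(-2t); 3/(s + 2)^2 ↔ 3t·e^(-2t); 5/(s + 2)^3 ↔ (5/2)t^2·e^(-2t).

5*t^2*exp(-2*t)/2 + 3*t*exp(-2*t) + 3*exp(-2*t)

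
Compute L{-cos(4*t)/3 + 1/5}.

Apply the Laplace transform termwise.
L{1/5} = (1/5)/s; (-1/3)·[L{cos(4t)} = s/(s^2 + 16)].

-s/(3*(s^2 + 16)) + 1/(5*s)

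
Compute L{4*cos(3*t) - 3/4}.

By linearity of the Laplace transform, transform each term separately.
L{-3/4} = (-3/4)/s; (4)·[L{cos(3t)} = s/(s^2 + 9)].

4*s/(s^2 + 9) - 3/(4*s)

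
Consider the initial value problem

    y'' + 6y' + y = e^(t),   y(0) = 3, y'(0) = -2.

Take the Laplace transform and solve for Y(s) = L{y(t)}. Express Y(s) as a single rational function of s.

Y(s) = (3*s^2 + 13*s - 15)/(s^3 + 5*s^2 - 5*s - 1)

Apply the Laplace transform to the equation.
Using L{y''} = s^2 Y - s·y(0) - y'(0) and L{y'} = sY - y(0), with y(0) = 3, y'(0) = -2, the left side becomes (s^2 + 6*s + 1)Y - (3*s + 16).
The right side is L{e^(t)} = 1/(s - 1).
So (s^2 + 6*s + 1)Y = 1/(s - 1) + (3*s + 16).
Isolate Y and clear denominators.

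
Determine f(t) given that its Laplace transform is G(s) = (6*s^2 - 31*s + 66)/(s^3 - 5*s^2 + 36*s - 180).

f(t) = exp(5*t) - sin(6*t) + 5*cos(6*t)

Factor the denominator: s^3 - 5*s^2 + 36*s - 180 = (s - 5)*(s^2 + 36).
Partial fraction decomposition gives [1/(s - 5)] + [5*s/(s^2 + 36)] + [-6/(s^2 + 36)].
Invert each term: 1/(s - 5) ↔ e^(5t); 5·s/(s^2 + 36) ↔ 5cos(6t); -1·6/(s^2 + 36) ↔ -sin(6t).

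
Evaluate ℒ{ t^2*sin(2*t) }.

4*(3*s^2 - 4)/(s^2 + 4)^3

L{sin(2t)} = 2/(s^2 + 4).
Then apply L{t^2·g(t)} = (-1)^2 d^2/ds^2[G(s)] with G(s) = 2/(s^2 + 4):
differentiating 2 times and applying the sign gives 4*(3*s^2 - 4)/(s^2 + 4)^3.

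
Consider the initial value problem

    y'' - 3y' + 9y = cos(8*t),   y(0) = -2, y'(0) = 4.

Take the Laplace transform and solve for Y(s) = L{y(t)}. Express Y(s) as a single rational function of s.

Take the Laplace transform of both sides.
Using L{y''} = s^2 Y - s·y(0) - y'(0) and L{y'} = sY - y(0), with y(0) = -2, y'(0) = 4, the left side becomes (s^2 - 3*s + 9)Y - (-2*s + 10).
The right side is L{cos(8*t)} = s/(s^2 + 64).
So (s^2 - 3*s + 9)Y = s/(s^2 + 64) + (-2*s + 10).
Isolate Y and clear denominators.

Y(s) = (-2*s^3 + 10*s^2 - 127*s + 640)/(s^4 - 3*s^3 + 73*s^2 - 192*s + 576)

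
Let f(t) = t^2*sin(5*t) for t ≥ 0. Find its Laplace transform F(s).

F(s) = 10*(3*s^2 - 25)/(s^2 + 25)^3

L{sin(5t)} = 5/(s^2 + 25).
Then apply L{t^2·g(t)} = (-1)^2 d^2/ds^2[G(s)] with G(s) = 5/(s^2 + 25):
differentiating 2 times and applying the sign gives 10*(3*s^2 - 25)/(s^2 + 25)^3.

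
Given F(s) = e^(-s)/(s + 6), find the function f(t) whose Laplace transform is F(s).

The factor e^(-s) signals a time shift by c = 1 (second shifting theorem).
L{e^(-6t)} = 1/(s + 6), so L^-1{1/(s + 6)} = e^(-6*t).
Hence the inverse is u(t - 1) times that function evaluated at t - 1.

f(t) = Heaviside(t - 1)*(exp(-6*t + 6))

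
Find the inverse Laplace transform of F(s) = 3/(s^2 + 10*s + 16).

Rewrite the denominator: s^2 + 10*s + 16 = (s + 5)^2 - 9.
The form in (s + 5) signals a first-shifting-theorem factor e^(-5t).
Since L{sinh(3t)} = 3/(s^2 - 9), the inverse is e^(-5*t)*sinh(3*t).

exp(-5*t)*sinh(3*t)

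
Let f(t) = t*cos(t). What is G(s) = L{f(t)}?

L{cos(t)} = s/(s^2 + 1).
Then apply L{t·g(t)} = -d/ds[H(s)] with H(s) = s/(s^2 + 1):
differentiating 1 time and applying the sign gives (s - 1)*(s + 1)/(s^2 + 1)^2.

G(s) = (s - 1)*(s + 1)/(s^2 + 1)^2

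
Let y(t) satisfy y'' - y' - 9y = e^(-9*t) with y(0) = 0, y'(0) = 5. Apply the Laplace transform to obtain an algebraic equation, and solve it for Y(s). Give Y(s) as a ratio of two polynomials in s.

Transform both sides with L{·}.
With L{y''} = s^2 Y - s·y(0) - y'(0) and L{y'} = sY - y(0), with y(0) = 0, y'(0) = 5: the LHS transforms to (s^2 - s - 9)Y - (5).
The right side is L{e^(-9*t)} = 1/(s + 9).
So (s^2 - s - 9)Y = 1/(s + 9) + (5).
Isolate Y and clear denominators.

Y(s) = (5*s + 46)/(s^3 + 8*s^2 - 18*s - 81)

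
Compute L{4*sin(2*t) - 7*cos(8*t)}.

-7*s/(s^2 + 64) + 8/(s^2 + 4)

By linearity of the Laplace transform, transform each term separately.
(-7)·[L{cos(8t)} = s/(s^2 + 64)]; (4)·[L{sin(2t)} = 2/(s^2 + 4)].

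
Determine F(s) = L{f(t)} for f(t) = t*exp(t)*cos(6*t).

L{cos(6t)} = s/(s^2 + 36).
Multiplying by e^(t) shifts s → s - 1, so L{exp(t)*cos(6*t)} = (s - 1)/((s - 1)^2 + 36).
Then apply L{t·g(t)} = -d/ds[G(s)] with G(s) = (s - 1)/((s - 1)^2 + 36):
differentiating 1 time and applying the sign gives (s - 7)*(s + 5)/(s^2 - 2*s + 37)^2.

F(s) = (s - 7)*(s + 5)/(s^2 - 2*s + 37)^2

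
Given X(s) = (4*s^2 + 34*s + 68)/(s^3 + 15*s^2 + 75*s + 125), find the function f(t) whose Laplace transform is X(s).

f(t) = -t^2*exp(-5*t) - 6*t*exp(-5*t) + 4*exp(-5*t)

Factor the denominator: s^3 + 15*s^2 + 75*s + 125 = (s + 5)^3.
Partial fraction decomposition gives [4/(s + 5)] + [-6/(s + 5)^2] + [-2/(s + 5)^3].
Invert each term: 4/(s + 5) ↔ 4e^(-5t); -6/(s + 5)^2 ↔ -6t·e^(-5t); -2/(s + 5)^3 ↔ (-1)t^2·e^(-5t).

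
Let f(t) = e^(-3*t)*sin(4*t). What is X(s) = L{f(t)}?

L{sin(4t)} = 4/(s^2 + 16).
By the first shifting theorem, multiplying by e^(-3t) replaces s with s + 3.

X(s) = 4/((s + 3)^2 + 16)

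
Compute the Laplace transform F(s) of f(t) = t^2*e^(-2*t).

F(s) = 2/(s + 2)^3

L{e^(-2t)} = 1/(s + 2).
Then apply L{t^2·g(t)} = (-1)^2 d^2/ds^2[G(s)] with G(s) = 1/(s + 2):
differentiating 2 times and applying the sign gives 2/(s + 2)^3.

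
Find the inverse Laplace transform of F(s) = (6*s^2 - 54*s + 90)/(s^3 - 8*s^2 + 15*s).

-3*exp(5*t) + 3*exp(3*t) + 6

Factor the denominator: s^3 - 8*s^2 + 15*s = s*(s - 5)*(s - 3).
Partial fraction decomposition gives [6/s] + [3/(s - 3)] + [-3/(s - 5)].
Invert each term: 6/(s - 0) ↔ 6e^(0t); 3/(s - 3) ↔ 3e^(3t); -3/(s - 5) ↔ -3e^(5t).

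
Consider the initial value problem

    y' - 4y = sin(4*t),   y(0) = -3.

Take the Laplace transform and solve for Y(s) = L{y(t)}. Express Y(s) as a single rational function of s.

Y(s) = (-3*s^2 - 44)/(s^3 - 4*s^2 + 16*s - 64)

Laplace-transform each side.
Using L{y'} = sY - y(0) = sY - (-3), the left side becomes (s - 4)Y - (-3).
The right side is L{sin(4*t)} = 4/(s^2 + 16).
So (s - 4)Y = 4/(s^2 + 16) + (-3).
Solve for Y(s) and write it as one ratio of polynomials.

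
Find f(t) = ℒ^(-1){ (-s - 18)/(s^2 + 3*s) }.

Factor the denominator: s^2 + 3*s = s*(s + 3).
Partial fraction decomposition gives [5/(s + 3)] + [-6/s].
Invert each term: 5/(s + 3) ↔ 5e^(-3t); -6/(s - 0) ↔ -6e^(0t).

f(t) = -6 + 5*exp(-3*t)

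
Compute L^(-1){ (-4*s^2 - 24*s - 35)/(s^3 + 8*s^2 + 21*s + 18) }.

Factor the denominator: s^3 + 8*s^2 + 21*s + 18 = (s + 2)*(s + 3)^2.
Partial fraction decomposition gives [-1/(s + 3)] + [-1/(s + 3)^2] + [-3/(s + 2)].
Invert each term: -1/(s + 3) ↔ -e^(-3t); -1/(s + 3)^2 ↔ -t·e^(-3t); -3/(s + 2) ↔ -3e^(-2t).

-t*exp(-3*t) - 3*exp(-2*t) - exp(-3*t)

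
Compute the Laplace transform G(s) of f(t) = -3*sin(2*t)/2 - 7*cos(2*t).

The transform is linear, so treat each term independently.
(-7)·[L{cos(2t)} = s/(s^2 + 4)]; (-3/2)·[L{sin(2t)} = 2/(s^2 + 4)].

G(s) = -7*s/(s^2 + 4) - 3/(s^2 + 4)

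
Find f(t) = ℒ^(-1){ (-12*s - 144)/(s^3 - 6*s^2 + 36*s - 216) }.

f(t) = -3*exp(6*t) + sin(6*t) + 3*cos(6*t)

Factor the denominator: s^3 - 6*s^2 + 36*s - 216 = (s - 6)*(s^2 + 36).
Partial fraction decomposition gives [-3/(s - 6)] + [3*s/(s^2 + 36)] + [6/(s^2 + 36)].
Invert each term: -3/(s - 6) ↔ -3e^(6t); 3·s/(s^2 + 36) ↔ 3cos(6t); 1·6/(s^2 + 36) ↔ sin(6t).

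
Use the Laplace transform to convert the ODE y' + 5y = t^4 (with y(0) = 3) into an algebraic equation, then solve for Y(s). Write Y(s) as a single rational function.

Y(s) = (3*s^5 + 24)/(s^6 + 5*s^5)

Take the Laplace transform of both sides.
The derivative rules (L{y'} = sY - y(0) = sY - 3) turn the left side into (s + 5)Y - (3).
The right side is L{t^4} = 24/s^5.
So (s + 5)Y = 24/s^5 + (3).
Solve for Y(s) and write it as one ratio of polynomials.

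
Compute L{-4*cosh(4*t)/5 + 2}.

Apply the Laplace transform termwise.
(-4/5)·[L{cosh(4t)} = s/(s^2 - 16)]; L{2} = 2/s.

-4*s/(5*(s^2 - 16)) + 2/s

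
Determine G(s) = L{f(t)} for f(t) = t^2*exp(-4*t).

G(s) = 2/(s + 4)^3

L{e^(-4t)} = 1/(s + 4).
Then apply L{t^2·g(t)} = (-1)^2 d^2/ds^2[H(s)] with H(s) = 1/(s + 4):
differentiating 2 times and applying the sign gives 2/(s + 4)^3.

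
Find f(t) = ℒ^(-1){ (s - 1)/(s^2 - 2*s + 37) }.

f(t) = exp(t)*cos(6*t)

Rewrite the denominator: s^2 - 2*s + 37 = (s - 1)^2 + 36.
The form in (s - 1) signals a first-shifting-theorem factor e^(t).
Since L{cos(6t)} = s/(s^2 + 36), the inverse is e^(t)*cos(6*t).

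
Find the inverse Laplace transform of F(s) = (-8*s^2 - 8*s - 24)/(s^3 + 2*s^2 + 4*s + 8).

Factor the denominator: s^3 + 2*s^2 + 4*s + 8 = (s + 2)*(s^2 + 4).
Partial fraction decomposition gives [-5/(s + 2)] + [-3*s/(s^2 + 4)] + [-2/(s^2 + 4)].
Invert each term: -5/(s + 2) ↔ -5e^(-2t); -3·s/(s^2 + 4) ↔ -3cos(2t); -1·2/(s^2 + 4) ↔ -sin(2t).

-sin(2*t) - 3*cos(2*t) - 5*exp(-2*t)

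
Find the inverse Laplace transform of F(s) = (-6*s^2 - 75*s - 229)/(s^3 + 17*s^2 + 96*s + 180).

Factor the denominator: s^3 + 17*s^2 + 96*s + 180 = (s + 5)*(s + 6)^2.
Partial fraction decomposition gives [-2/(s + 6)] + [-5/(s + 6)^2] + [-4/(s + 5)].
Invert each term: -2/(s + 6) ↔ -2e^(-6t); -5/(s + 6)^2 ↔ -5t·e^(-6t); -4/(s + 5) ↔ -4e^(-5t).

-5*t*exp(-6*t) - 4*exp(-5*t) - 2*exp(-6*t)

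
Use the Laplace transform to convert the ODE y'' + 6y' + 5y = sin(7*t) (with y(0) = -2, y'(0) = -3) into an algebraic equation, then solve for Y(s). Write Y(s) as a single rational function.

Laplace-transform each side.
The derivative rules (L{y''} = s^2 Y - s·y(0) - y'(0) and L{y'} = sY - y(0), with y(0) = -2, y'(0) = -3) turn the left side into (s^2 + 6*s + 5)Y - (-2*s - 15).
The right side is L{sin(7*t)} = 7/(s^2 + 49).
So (s^2 + 6*s + 5)Y = 7/(s^2 + 49) + (-2*s - 15).
Solve for Y(s) and write it as one ratio of polynomials.

Y(s) = (-2*s^3 - 15*s^2 - 98*s - 728)/(s^4 + 6*s^3 + 54*s^2 + 294*s + 245)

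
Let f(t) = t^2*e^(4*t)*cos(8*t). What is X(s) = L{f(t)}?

X(s) = 2*(s - 4)*(s^2 - 8*s - 176)/(s^2 - 8*s + 80)^3

L{cos(8t)} = s/(s^2 + 64).
Multiplying by e^(4t) shifts s → s - 4, so L{e^(4*t)*cos(8*t)} = (s - 4)/((s - 4)^2 + 64).
Then apply L{t^2·g(t)} = (-1)^2 d^2/ds^2[G(s)] with G(s) = (s - 4)/((s - 4)^2 + 64):
differentiating 2 times and applying the sign gives 2*(s - 4)*(s^2 - 8*s - 176)/(s^2 - 8*s + 80)^3.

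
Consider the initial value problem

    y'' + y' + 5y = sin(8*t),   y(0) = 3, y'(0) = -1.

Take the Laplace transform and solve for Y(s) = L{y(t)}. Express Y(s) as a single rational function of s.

Laplace-transform each side.
Using L{y''} = s^2 Y - s·y(0) - y'(0) and L{y'} = sY - y(0), with y(0) = 3, y'(0) = -1, the left side becomes (s^2 + s + 5)Y - (3*s + 2).
The right side is L{sin(8*t)} = 8/(s^2 + 64).
So (s^2 + s + 5)Y = 8/(s^2 + 64) + (3*s + 2).
Divide through and combine into a single rational function.

Y(s) = (3*s^3 + 2*s^2 + 192*s + 136)/(s^4 + s^3 + 69*s^2 + 64*s + 320)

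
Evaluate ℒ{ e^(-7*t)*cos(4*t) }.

(s + 7)/((s + 7)^2 + 16)

L{cos(4t)} = s/(s^2 + 16).
By the first shifting theorem, multiplying by e^(-7t) replaces s with s + 7.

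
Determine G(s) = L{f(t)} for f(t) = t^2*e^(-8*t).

L{t^2} = 2!/s^3 = 2/s^3.
By the first shifting theorem, multiplying by e^(-8t) replaces s with s + 8.

G(s) = 2/(s + 8)^3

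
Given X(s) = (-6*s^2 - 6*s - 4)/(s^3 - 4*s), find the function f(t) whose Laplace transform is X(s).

Factor the denominator: s^3 - 4*s = s*(s - 2)*(s + 2).
Partial fraction decomposition gives [-5/(s - 2)] + [1/s] + [-2/(s + 2)].
Invert each term: -5/(s - 2) ↔ -5e^(2t); 1/(s - 0) ↔ e^(0t); -2/(s + 2) ↔ -2e^(-2t).

f(t) = -5*exp(2*t) + 1 - 2*exp(-2*t)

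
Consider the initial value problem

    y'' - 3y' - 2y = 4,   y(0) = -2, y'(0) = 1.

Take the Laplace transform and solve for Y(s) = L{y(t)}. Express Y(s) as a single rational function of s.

Laplace-transform each side.
Using L{y''} = s^2 Y - s·y(0) - y'(0) and L{y'} = sY - y(0), with y(0) = -2, y'(0) = 1, the left side becomes (s^2 - 3*s - 2)Y - (-2*s + 7).
The right side is L{4} = 4/s.
So (s^2 - 3*s - 2)Y = 4/s + (-2*s + 7).
Isolate Y and clear denominators.

Y(s) = (-2*s^2 + 7*s + 4)/(s^3 - 3*s^2 - 2*s)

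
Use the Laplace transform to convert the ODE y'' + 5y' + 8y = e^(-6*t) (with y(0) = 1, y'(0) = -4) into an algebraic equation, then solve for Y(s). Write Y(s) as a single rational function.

Y(s) = (s^2 + 7*s + 7)/(s^3 + 11*s^2 + 38*s + 48)

Laplace-transform each side.
With L{y''} = s^2 Y - s·y(0) - y'(0) and L{y'} = sY - y(0), with y(0) = 1, y'(0) = -4: the LHS transforms to (s^2 + 5*s + 8)Y - (s + 1).
The right side is L{e^(-6*t)} = 1/(s + 6).
So (s^2 + 5*s + 8)Y = 1/(s + 6) + (s + 1).
Solve for Y(s) and write it as one ratio of polynomials.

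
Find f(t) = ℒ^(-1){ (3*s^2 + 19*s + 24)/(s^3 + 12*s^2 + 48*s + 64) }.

f(t) = -2*t^2*exp(-4*t) - 5*t*exp(-4*t) + 3*exp(-4*t)

Factor the denominator: s^3 + 12*s^2 + 48*s + 64 = (s + 4)^3.
Partial fraction decomposition gives [3/(s + 4)] + [-5/(s + 4)^2] + [-4/(s + 4)^3].
Invert each term: 3/(s + 4) ↔ 3e^(-4t); -5/(s + 4)^2 ↔ -5t·e^(-4t); -4/(s + 4)^3 ↔ (-2)t^2·e^(-4t).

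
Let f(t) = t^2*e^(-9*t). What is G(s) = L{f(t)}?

G(s) = 2/(s + 9)^3

L{e^(-9t)} = 1/(s + 9).
Then apply L{t^2·g(t)} = (-1)^2 d^2/ds^2[H(s)] with H(s) = 1/(s + 9):
differentiating 2 times and applying the sign gives 2/(s + 9)^3.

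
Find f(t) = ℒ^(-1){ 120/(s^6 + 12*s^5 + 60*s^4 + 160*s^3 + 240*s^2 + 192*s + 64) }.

f(t) = t^5*exp(-2*t)

Rewrite the denominator: s^6 + 12*s^5 + 60*s^4 + 160*s^3 + 240*s^2 + 192*s + 64 = (s + 2)^6.
The form in (s + 2) signals a first-shifting-theorem factor e^(-2t).
Since L{t^5} = 5!/s^6 = 120/s^6, the inverse is t^5*e^(-2*t).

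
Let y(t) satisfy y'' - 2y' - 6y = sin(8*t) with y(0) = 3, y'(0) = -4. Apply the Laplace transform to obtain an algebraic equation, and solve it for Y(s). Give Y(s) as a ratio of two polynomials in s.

Y(s) = (3*s^3 - 10*s^2 + 192*s - 632)/(s^4 - 2*s^3 + 58*s^2 - 128*s - 384)

Take the Laplace transform of both sides.
The derivative rules (L{y''} = s^2 Y - s·y(0) - y'(0) and L{y'} = sY - y(0), with y(0) = 3, y'(0) = -4) turn the left side into (s^2 - 2*s - 6)Y - (3*s - 10).
The right side is L{sin(8*t)} = 8/(s^2 + 64).
So (s^2 - 2*s - 6)Y = 8/(s^2 + 64) + (3*s - 10).
Solve for Y(s) and write it as one ratio of polynomials.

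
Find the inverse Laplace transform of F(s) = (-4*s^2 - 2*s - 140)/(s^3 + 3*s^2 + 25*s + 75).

-sin(5*t) + cos(5*t) - 5*exp(-3*t)

Factor the denominator: s^3 + 3*s^2 + 25*s + 75 = (s + 3)*(s^2 + 25).
Partial fraction decomposition gives [-5/(s + 3)] + [s/(s^2 + 25)] + [-5/(s^2 + 25)].
Invert each term: -5/(s + 3) ↔ -5e^(-3t); 1·s/(s^2 + 25) ↔ cos(5t); -1·5/(s^2 + 25) ↔ -sin(5t).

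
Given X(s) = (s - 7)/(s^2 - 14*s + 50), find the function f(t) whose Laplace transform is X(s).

f(t) = exp(7*t)*cos(t)

Rewrite the denominator: s^2 - 14*s + 50 = (s - 7)^2 + 1.
The form in (s - 7) signals a first-shifting-theorem factor e^(7t).
Since L{cos(t)} = s/(s^2 + 1), the inverse is exp(7*t)*cos(t).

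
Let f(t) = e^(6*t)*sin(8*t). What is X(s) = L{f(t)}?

X(s) = 8/((s - 6)^2 + 64)

L{sin(8t)} = 8/(s^2 + 64).
By the first shifting theorem, multiplying by e^(6t) replaces s with s - 6.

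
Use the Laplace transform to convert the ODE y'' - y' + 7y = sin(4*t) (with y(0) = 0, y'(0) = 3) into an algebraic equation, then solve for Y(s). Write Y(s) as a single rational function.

Transform both sides with L{·}.
Using L{y''} = s^2 Y - s·y(0) - y'(0) and L{y'} = sY - y(0), with y(0) = 0, y'(0) = 3, the left side becomes (s^2 - s + 7)Y - (3).
The right side is L{sin(4*t)} = 4/(s^2 + 16).
So (s^2 - s + 7)Y = 4/(s^2 + 16) + (3).
Solve for Y(s) and write it as one ratio of polynomials.

Y(s) = (3*s^2 + 52)/(s^4 - s^3 + 23*s^2 - 16*s + 112)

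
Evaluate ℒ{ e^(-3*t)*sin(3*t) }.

3/((s + 3)^2 + 9)

L{sin(3t)} = 3/(s^2 + 9).
By the first shifting theorem, multiplying by e^(-3t) replaces s with s + 3.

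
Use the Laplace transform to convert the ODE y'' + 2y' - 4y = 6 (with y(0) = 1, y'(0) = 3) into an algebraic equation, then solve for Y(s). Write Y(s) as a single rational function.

Apply the Laplace transform to the equation.
With L{y''} = s^2 Y - s·y(0) - y'(0) and L{y'} = sY - y(0), with y(0) = 1, y'(0) = 3: the LHS transforms to (s^2 + 2*s - 4)Y - (s + 5).
The right side is L{6} = 6/s.
So (s^2 + 2*s - 4)Y = 6/s + (s + 5).
Divide through and combine into a single rational function.

Y(s) = (s^2 + 5*s + 6)/(s^3 + 2*s^2 - 4*s)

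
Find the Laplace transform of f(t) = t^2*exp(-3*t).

2/(s + 3)^3

L{e^(-3t)} = 1/(s + 3).
Then apply L{t^2·g(t)} = (-1)^2 d^2/ds^2[G(s)] with G(s) = 1/(s + 3):
differentiating 2 times and applying the sign gives 2/(s + 3)^3.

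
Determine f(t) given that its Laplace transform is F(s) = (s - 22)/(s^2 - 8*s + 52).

Complete the square in the denominator: s^2 - 8*s + 52 = (s - 4)^2 + 6^2.
Split the numerator to match: s - 22 = 1·(s - 4) - 3·6.
Invert each term: 1·(s - 4)/((s - 4)^2 + 36) ↔ e^(4t)cos(6t); -3·6/((s - 4)^2 + 36) ↔ -3e^(4t)sin(6t).

f(t) = -3*exp(4*t)*sin(6*t) + exp(4*t)*cos(6*t)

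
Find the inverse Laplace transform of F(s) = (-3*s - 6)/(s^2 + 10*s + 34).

Complete the square in the denominator: s^2 + 10*s + 34 = (s + 5)^2 + 3^2.
Split the numerator to match: -3*s - 6 = -3·(s + 5) + 3·3.
Invert each term: -3·(s + 5)/((s + 5)^2 + 9) ↔ -3e^(-5t)cos(3t); 3·3/((s + 5)^2 + 9) ↔ 3e^(-5t)sin(3t).

3*exp(-5*t)*sin(3*t) - 3*exp(-5*t)*cos(3*t)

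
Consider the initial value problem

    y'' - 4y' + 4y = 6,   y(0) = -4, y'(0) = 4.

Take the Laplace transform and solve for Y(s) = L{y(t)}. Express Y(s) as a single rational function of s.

Transform both sides with L{·}.
The derivative rules (L{y''} = s^2 Y - s·y(0) - y'(0) and L{y'} = sY - y(0), with y(0) = -4, y'(0) = 4) turn the left side into (s^2 - 4*s + 4)Y - (-4*s + 20).
The right side is L{6} = 6/s.
So (s^2 - 4*s + 4)Y = 6/s + (-4*s + 20).
Solve for Y(s) and write it as one ratio of polynomials.

Y(s) = (-4*s^2 + 20*s + 6)/(s^3 - 4*s^2 + 4*s)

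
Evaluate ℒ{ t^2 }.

2/s^3

L{t^2} = 2!/s^3 = 2/s^3.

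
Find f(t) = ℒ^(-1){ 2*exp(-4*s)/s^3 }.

f(t) = Heaviside(t - 4)*((t - 4)^2)

The factor e^(-4s) signals a time shift by c = 4 (second shifting theorem).
L{t^2} = 2!/s^3 = 2/s^3, so L^-1{2/s^3} = t^2.
Hence the inverse is u(t - 4) times that function evaluated at t - 4.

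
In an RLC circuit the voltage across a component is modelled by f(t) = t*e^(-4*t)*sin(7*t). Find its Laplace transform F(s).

F(s) = 14*(s + 4)/(s^2 + 8*s + 65)^2

L{sin(7t)} = 7/(s^2 + 49).
Multiplying by e^(-4t) shifts s → s + 4, so L{e^(-4*t)*sin(7*t)} = 7/((s + 4)^2 + 49).
Then apply L{t·g(t)} = -d/ds[G(s)] with G(s) = 7/((s + 4)^2 + 49):
differentiating 1 time and applying the sign gives 14*(s + 4)/(s^2 + 8*s + 65)^2.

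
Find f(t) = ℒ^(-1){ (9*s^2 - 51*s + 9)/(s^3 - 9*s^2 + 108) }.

f(t) = 3*t*exp(6*t) + 6*exp(6*t) + 3*exp(-3*t)

Factor the denominator: s^3 - 9*s^2 + 108 = (s - 6)^2*(s + 3).
Partial fraction decomposition gives [6/(s - 6)] + [3/(s - 6)^2] + [3/(s + 3)].
Invert each term: 6/(s - 6) ↔ 6e^(6t); 3/(s - 6)^2 ↔ 3t·e^(6t); 3/(s + 3) ↔ 3e^(-3t).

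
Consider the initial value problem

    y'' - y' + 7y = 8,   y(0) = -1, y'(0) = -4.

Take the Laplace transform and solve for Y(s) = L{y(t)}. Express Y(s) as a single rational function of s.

Y(s) = (-s^2 - 3*s + 8)/(s^3 - s^2 + 7*s)

Transform both sides with L{·}.
The derivative rules (L{y''} = s^2 Y - s·y(0) - y'(0) and L{y'} = sY - y(0), with y(0) = -1, y'(0) = -4) turn the left side into (s^2 - s + 7)Y - (-s - 3).
The right side is L{8} = 8/s.
So (s^2 - s + 7)Y = 8/s + (-s - 3).
Divide through and combine into a single rational function.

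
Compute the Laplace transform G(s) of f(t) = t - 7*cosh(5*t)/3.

G(s) = -7*s/(3*(s^2 - 25)) + s^(-2)

By linearity of the Laplace transform, transform each term separately.
(-7/3)·[L{cosh(5t)} = s/(s^2 - 25)]; L{t} = 1!/s^2 = 1/s^2.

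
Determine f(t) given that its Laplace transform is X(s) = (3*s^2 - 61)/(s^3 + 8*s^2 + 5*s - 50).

f(t) = -2*t*exp(-5*t) - exp(2*t) + 4*exp(-5*t)

Factor the denominator: s^3 + 8*s^2 + 5*s - 50 = (s - 2)*(s + 5)^2.
Partial fraction decomposition gives [4/(s + 5)] + [-2/(s + 5)^2] + [-1/(s - 2)].
Invert each term: 4/(s + 5) ↔ 4e^(-5t); -2/(s + 5)^2 ↔ -2t·e^(-5t); -1/(s - 2) ↔ -e^(2t).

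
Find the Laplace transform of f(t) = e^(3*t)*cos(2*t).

(s - 3)/((s - 3)^2 + 4)

L{cos(2t)} = s/(s^2 + 4).
By the first shifting theorem, multiplying by e^(3t) replaces s with s - 3.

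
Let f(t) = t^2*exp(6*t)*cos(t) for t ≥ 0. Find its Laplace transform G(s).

G(s) = 2*(s - 6)*(s^2 - 12*s + 33)/(s^2 - 12*s + 37)^3

L{cos(t)} = s/(s^2 + 1).
Multiplying by e^(6t) shifts s → s - 6, so L{exp(6*t)*cos(t)} = (s - 6)/((s - 6)^2 + 1).
Then apply L{t^2·g(t)} = (-1)^2 d^2/ds^2[H(s)] with H(s) = (s - 6)/((s - 6)^2 + 1):
differentiating 2 times and applying the sign gives 2*(s - 6)*(s^2 - 12*s + 33)/(s^2 - 12*s + 37)^3.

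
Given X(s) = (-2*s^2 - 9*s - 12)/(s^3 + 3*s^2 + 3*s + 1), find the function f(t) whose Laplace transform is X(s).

f(t) = -5*t^2*exp(-t)/2 - 5*t*exp(-t) - 2*exp(-t)

Factor the denominator: s^3 + 3*s^2 + 3*s + 1 = (s + 1)^3.
Partial fraction decomposition gives [-2/(s + 1)] + [-5/(s + 1)^2] + [-5/(s + 1)^3].
Invert each term: -2/(s + 1) ↔ -2e^(-t); -5/(s + 1)^2 ↔ -5t·e^(-t); -5/(s + 1)^3 ↔ (-5/2)t^2·e^(-t).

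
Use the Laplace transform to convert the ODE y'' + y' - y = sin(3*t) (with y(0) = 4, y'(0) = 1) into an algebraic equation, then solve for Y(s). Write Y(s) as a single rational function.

Y(s) = (4*s^3 + 5*s^2 + 36*s + 48)/(s^4 + s^3 + 8*s^2 + 9*s - 9)

Take the Laplace transform of both sides.
With L{y''} = s^2 Y - s·y(0) - y'(0) and L{y'} = sY - y(0), with y(0) = 4, y'(0) = 1: the LHS transforms to (s^2 + s - 1)Y - (4*s + 5).
The right side is L{sin(3*t)} = 3/(s^2 + 9).
So (s^2 + s - 1)Y = 3/(s^2 + 9) + (4*s + 5).
Divide through and combine into a single rational function.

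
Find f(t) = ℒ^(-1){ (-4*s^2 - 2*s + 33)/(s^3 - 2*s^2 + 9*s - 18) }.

f(t) = exp(2*t) - 4*sin(3*t) - 5*cos(3*t)

Factor the denominator: s^3 - 2*s^2 + 9*s - 18 = (s - 2)*(s^2 + 9).
Partial fraction decomposition gives [1/(s - 2)] + [-5*s/(s^2 + 9)] + [-12/(s^2 + 9)].
Invert each term: 1/(s - 2) ↔ e^(2t); -5·s/(s^2 + 9) ↔ -5cos(3t); -4·3/(s^2 + 9) ↔ -4sin(3t).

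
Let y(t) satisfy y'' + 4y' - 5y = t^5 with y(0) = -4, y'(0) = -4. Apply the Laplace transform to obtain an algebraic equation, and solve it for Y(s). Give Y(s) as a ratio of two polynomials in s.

Y(s) = (-4*s^7 - 20*s^6 + 120)/(s^8 + 4*s^7 - 5*s^6)

Transform both sides with L{·}.
With L{y''} = s^2 Y - s·y(0) - y'(0) and L{y'} = sY - y(0), with y(0) = -4, y'(0) = -4: the LHS transforms to (s^2 + 4*s - 5)Y - (-4*s - 20).
The right side is L{t^5} = 120/s^6.
So (s^2 + 4*s - 5)Y = 120/s^6 + (-4*s - 20).
Divide through and combine into a single rational function.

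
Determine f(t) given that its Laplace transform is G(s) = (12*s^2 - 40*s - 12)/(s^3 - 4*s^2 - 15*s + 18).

f(t) = 4*exp(6*t) + 2*exp(t) + 6*exp(-3*t)

Factor the denominator: s^3 - 4*s^2 - 15*s + 18 = (s - 6)*(s - 1)*(s + 3).
Partial fraction decomposition gives [2/(s - 1)] + [6/(s + 3)] + [4/(s - 6)].
Invert each term: 2/(s - 1) ↔ 2e^(t); 6/(s + 3) ↔ 6e^(-3t); 4/(s - 6) ↔ 4e^(6t).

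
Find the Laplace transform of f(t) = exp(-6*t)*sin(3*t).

3/((s + 6)^2 + 9)

L{sin(3t)} = 3/(s^2 + 9).
By the first shifting theorem, multiplying by e^(-6t) replaces s with s + 6.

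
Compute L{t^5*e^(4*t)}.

L{t^5} = 5!/s^6 = 120/s^6.
By the first shifting theorem, multiplying by e^(4t) replaces s with s - 4.

120/(s - 4)^6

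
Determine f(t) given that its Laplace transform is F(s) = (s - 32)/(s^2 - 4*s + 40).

Complete the square in the denominator: s^2 - 4*s + 40 = (s - 2)^2 + 6^2.
Split the numerator to match: s - 32 = 1·(s - 2) - 5·6.
Invert each term: 1·(s - 2)/((s - 2)^2 + 36) ↔ e^(2t)cos(6t); -5·6/((s - 2)^2 + 36) ↔ -5e^(2t)sin(6t).

f(t) = -5*exp(2*t)*sin(6*t) + exp(2*t)*cos(6*t)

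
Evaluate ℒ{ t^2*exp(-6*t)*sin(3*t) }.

18*(s^2 + 12*s + 33)/(s^2 + 12*s + 45)^3

L{sin(3t)} = 3/(s^2 + 9).
Multiplying by e^(-6t) shifts s → s + 6, so L{exp(-6*t)*sin(3*t)} = 3/((s + 6)^2 + 9).
Then apply L{t^2·g(t)} = (-1)^2 d^2/ds^2[G(s)] with G(s) = 3/((s + 6)^2 + 9):
differentiating 2 times and applying the sign gives 18*(s^2 + 12*s + 33)/(s^2 + 12*s + 45)^3.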